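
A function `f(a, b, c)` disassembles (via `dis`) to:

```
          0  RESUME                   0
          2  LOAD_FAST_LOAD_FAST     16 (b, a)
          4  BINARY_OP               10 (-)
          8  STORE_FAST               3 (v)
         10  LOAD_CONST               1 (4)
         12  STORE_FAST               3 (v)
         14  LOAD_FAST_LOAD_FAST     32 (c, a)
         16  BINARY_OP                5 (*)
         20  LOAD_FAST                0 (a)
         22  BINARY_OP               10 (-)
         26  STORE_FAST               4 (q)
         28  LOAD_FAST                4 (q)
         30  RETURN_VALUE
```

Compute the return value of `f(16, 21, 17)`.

256

LOAD_FAST_LOAD_FAST b,a → push 21,16. Stack: [21, 16]
BINARY_OP - → 21 - 16 = 5. Stack: [5]
STORE_FAST v → v=5. Stack: []
LOAD_CONST → push 4. Stack: [4]
STORE_FAST v → v=4. Stack: []
LOAD_FAST_LOAD_FAST c,a → push 17,16. Stack: [17, 16]
BINARY_OP * → 17 * 16 = 272. Stack: [272]
LOAD_FAST a → push 16. Stack: [272, 16]
BINARY_OP - → 272 - 16 = 256. Stack: [256]
STORE_FAST q → q=256. Stack: []
LOAD_FAST q → push 256. Stack: [256]
RETURN_VALUE → return 256.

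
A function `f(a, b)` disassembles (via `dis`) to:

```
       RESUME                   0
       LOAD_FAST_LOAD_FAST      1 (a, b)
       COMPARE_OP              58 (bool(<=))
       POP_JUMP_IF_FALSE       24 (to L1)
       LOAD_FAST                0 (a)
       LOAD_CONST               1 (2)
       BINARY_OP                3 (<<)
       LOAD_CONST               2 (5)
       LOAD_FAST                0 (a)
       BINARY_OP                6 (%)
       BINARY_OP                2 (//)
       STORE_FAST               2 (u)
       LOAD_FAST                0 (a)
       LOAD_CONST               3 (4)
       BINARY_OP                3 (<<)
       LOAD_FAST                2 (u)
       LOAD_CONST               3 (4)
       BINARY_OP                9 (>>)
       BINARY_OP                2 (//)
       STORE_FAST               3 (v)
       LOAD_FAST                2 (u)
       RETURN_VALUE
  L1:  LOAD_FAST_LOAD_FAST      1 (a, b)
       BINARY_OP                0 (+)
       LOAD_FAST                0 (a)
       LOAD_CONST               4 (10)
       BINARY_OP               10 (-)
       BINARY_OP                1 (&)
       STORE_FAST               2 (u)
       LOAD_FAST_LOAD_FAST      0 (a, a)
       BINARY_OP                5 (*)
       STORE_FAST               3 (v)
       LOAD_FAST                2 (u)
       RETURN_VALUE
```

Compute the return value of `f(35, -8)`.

25

LOAD_FAST_LOAD_FAST a,b → push 35,-8. Stack: [35, -8]
COMPARE_OP bool(<=) → 35 vs -8 = False. Stack: [False]
POP_JUMP_IF_FALSE → pop False; jump. Stack: []
LOAD_FAST_LOAD_FAST a,b → push 35,-8. Stack: [35, -8]
BINARY_OP + → 35 + -8 = 27. Stack: [27]
LOAD_FAST a → push 35. Stack: [27, 35]
LOAD_CONST → push 10. Stack: [27, 35, 10]
BINARY_OP - → 35 - 10 = 25. Stack: [27, 25]
BINARY_OP & → 27 & 25 = 25. Stack: [25]
STORE_FAST u → u=25. Stack: []
LOAD_FAST_LOAD_FAST a,a → push 35,35. Stack: [35, 35]
BINARY_OP * → 35 * 35 = 1225. Stack: [1225]
STORE_FAST v → v=1225. Stack: []
LOAD_FAST u → push 25. Stack: [25]
RETURN_VALUE → return 25.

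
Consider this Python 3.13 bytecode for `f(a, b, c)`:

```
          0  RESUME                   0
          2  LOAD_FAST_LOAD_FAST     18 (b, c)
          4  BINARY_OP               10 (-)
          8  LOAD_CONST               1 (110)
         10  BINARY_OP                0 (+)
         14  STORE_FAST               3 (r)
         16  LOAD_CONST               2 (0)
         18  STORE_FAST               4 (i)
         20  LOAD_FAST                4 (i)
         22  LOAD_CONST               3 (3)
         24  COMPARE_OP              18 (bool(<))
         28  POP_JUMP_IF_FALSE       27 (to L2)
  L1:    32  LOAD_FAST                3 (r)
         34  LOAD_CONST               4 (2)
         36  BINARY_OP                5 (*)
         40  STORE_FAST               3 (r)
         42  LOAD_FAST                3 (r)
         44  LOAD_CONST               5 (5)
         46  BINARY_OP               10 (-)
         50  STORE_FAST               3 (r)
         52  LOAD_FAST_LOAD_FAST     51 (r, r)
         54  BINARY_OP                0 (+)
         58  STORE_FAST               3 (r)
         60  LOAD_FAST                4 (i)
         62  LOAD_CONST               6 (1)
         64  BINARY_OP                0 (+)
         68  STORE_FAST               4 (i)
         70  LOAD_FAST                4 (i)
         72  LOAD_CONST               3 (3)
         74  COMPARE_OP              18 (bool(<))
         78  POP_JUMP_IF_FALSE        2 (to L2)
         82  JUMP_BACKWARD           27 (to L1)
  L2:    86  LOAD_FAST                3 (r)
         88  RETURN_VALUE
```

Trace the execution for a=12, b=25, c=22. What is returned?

7022

LOAD_FAST_LOAD_FAST b,c → push 25,22
BINARY_OP - → 25 - 22 = 3
LOAD_CONST → push 110
BINARY_OP + → 3 + 110 = 113
STORE_FAST r → r=113
LOAD_CONST → push 0
STORE_FAST i → i=0
LOAD_FAST i → push 0
LOAD_CONST → push 3
COMPARE_OP bool(<) → 0 vs 3 = True
POP_JUMP_IF_FALSE → pop True; no jump
LOAD_FAST r → push 113
LOAD_CONST → push 2
BINARY_OP * → 113 * 2 = 226
STORE_FAST r → r=226
LOAD_FAST r → push 226
LOAD_CONST → push 5
BINARY_OP - → 226 - 5 = 221
STORE_FAST r → r=221
LOAD_FAST_LOAD_FAST r,r → push 221,221
BINARY_OP + → 221 + 221 = 442
STORE_FAST r → r=442
LOAD_FAST i → push 0
LOAD_CONST → push 1
BINARY_OP + → 0 + 1 = 1
STORE_FAST i → i=1
LOAD_FAST i → push 1
LOAD_CONST → push 3
COMPARE_OP bool(<) → 1 vs 3 = True
POP_JUMP_IF_FALSE → pop True; no jump
LOAD_FAST r → push 442
LOAD_CONST → push 2
BINARY_OP * → 442 * 2 = 884
STORE_FAST r → r=884
LOAD_FAST r → push 884
LOAD_CONST → push 5
BINARY_OP - → 884 - 5 = 879
STORE_FAST r → r=879
LOAD_FAST_LOAD_FAST r,r → push 879,879
BINARY_OP + → 879 + 879 = 1758
STORE_FAST r → r=1758
LOAD_FAST i → push 1
LOAD_CONST → push 1
BINARY_OP + → 1 + 1 = 2
STORE_FAST i → i=2
LOAD_FAST i → push 2
LOAD_CONST → push 3
COMPARE_OP bool(<) → 2 vs 3 = True
POP_JUMP_IF_FALSE → pop True; no jump
LOAD_FAST r → push 1758
LOAD_CONST → push 2
BINARY_OP * → 1758 * 2 = 3516
STORE_FAST r → r=3516
LOAD_FAST r → push 3516
LOAD_CONST → push 5
BINARY_OP - → 3516 - 5 = 3511
STORE_FAST r → r=3511
LOAD_FAST_LOAD_FAST r,r → push 3511,3511
BINARY_OP + → 3511 + 3511 = 7022
STORE_FAST r → r=7022
LOAD_FAST i → push 2
LOAD_CONST → push 1
BINARY_OP + → 2 + 1 = 3
STORE_FAST i → i=3
LOAD_FAST i → push 3
LOAD_CONST → push 3
COMPARE_OP bool(<) → 3 vs 3 = False
POP_JUMP_IF_FALSE → pop False; jump
LOAD_FAST r → push 7022
RETURN_VALUE → return 7022.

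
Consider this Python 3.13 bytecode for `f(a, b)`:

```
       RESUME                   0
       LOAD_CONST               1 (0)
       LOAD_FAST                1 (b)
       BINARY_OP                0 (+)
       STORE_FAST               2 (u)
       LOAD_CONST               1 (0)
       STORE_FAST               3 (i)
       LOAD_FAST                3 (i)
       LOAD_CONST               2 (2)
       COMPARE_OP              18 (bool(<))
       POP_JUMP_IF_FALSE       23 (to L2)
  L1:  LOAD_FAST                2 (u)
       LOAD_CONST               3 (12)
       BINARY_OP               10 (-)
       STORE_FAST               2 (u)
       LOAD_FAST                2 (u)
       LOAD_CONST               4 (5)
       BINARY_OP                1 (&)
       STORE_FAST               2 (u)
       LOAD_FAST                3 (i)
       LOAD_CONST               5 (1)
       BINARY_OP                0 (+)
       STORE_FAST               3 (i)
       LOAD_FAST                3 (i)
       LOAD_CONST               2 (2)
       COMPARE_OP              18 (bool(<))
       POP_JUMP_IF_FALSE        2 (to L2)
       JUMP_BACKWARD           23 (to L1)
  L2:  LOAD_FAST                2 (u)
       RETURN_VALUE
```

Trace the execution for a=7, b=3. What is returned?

LOAD_CONST → push 0. Stack: [0]
LOAD_FAST b → push 3. Stack: [0, 3]
BINARY_OP + → 0 + 3 = 3. Stack: [3]
STORE_FAST u → u=3. Stack: []
LOAD_CONST → push 0. Stack: [0]
STORE_FAST i → i=0. Stack: []
LOAD_FAST i → push 0. Stack: [0]
LOAD_CONST → push 2. Stack: [0, 2]
COMPARE_OP bool(<) → 0 vs 2 = True. Stack: [True]
POP_JUMP_IF_FALSE → pop True; no jump. Stack: []
LOAD_FAST u → push 3. Stack: [3]
LOAD_CONST → push 12. Stack: [3, 12]
BINARY_OP - → 3 - 12 = -9. Stack: [-9]
STORE_FAST u → u=-9. Stack: []
LOAD_FAST u → push -9. Stack: [-9]
LOAD_CONST → push 5. Stack: [-9, 5]
BINARY_OP & → -9 & 5 = 5. Stack: [5]
STORE_FAST u → u=5. Stack: []
LOAD_FAST i → push 0. Stack: [0]
LOAD_CONST → push 1. Stack: [0, 1]
BINARY_OP + → 0 + 1 = 1. Stack: [1]
STORE_FAST i → i=1. Stack: []
LOAD_FAST i → push 1. Stack: [1]
LOAD_CONST → push 2. Stack: [1, 2]
COMPARE_OP bool(<) → 1 vs 2 = True. Stack: [True]
POP_JUMP_IF_FALSE → pop True; no jump. Stack: []
LOAD_FAST u → push 5. Stack: [5]
LOAD_CONST → push 12. Stack: [5, 12]
BINARY_OP - → 5 - 12 = -7. Stack: [-7]
STORE_FAST u → u=-7. Stack: []
LOAD_FAST u → push -7. Stack: [-7]
LOAD_CONST → push 5. Stack: [-7, 5]
BINARY_OP & → -7 & 5 = 1. Stack: [1]
STORE_FAST u → u=1. Stack: []
LOAD_FAST i → push 1. Stack: [1]
LOAD_CONST → push 1. Stack: [1, 1]
BINARY_OP + → 1 + 1 = 2. Stack: [2]
STORE_FAST i → i=2. Stack: []
LOAD_FAST i → push 2. Stack: [2]
LOAD_CONST → push 2. Stack: [2, 2]
COMPARE_OP bool(<) → 2 vs 2 = False. Stack: [False]
POP_JUMP_IF_FALSE → pop False; jump. Stack: []
LOAD_FAST u → push 1. Stack: [1]
RETURN_VALUE → return 1.

1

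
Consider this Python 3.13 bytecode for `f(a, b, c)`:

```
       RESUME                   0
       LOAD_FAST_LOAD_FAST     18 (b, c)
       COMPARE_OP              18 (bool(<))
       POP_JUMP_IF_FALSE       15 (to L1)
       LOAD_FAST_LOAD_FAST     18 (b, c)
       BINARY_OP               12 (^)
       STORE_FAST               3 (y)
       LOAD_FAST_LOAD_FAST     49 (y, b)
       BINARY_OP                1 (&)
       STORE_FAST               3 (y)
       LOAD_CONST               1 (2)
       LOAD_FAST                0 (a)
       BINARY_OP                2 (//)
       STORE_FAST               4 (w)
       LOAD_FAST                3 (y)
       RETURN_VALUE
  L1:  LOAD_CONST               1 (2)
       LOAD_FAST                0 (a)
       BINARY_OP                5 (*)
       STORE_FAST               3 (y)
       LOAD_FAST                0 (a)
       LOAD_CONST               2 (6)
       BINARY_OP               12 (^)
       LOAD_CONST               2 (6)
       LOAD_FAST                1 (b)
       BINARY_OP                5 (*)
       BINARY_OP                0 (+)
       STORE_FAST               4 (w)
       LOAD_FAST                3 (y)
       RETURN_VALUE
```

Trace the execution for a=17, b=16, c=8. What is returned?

LOAD_FAST_LOAD_FAST b,c → push 16,8. Stack: [16, 8]
COMPARE_OP bool(<) → 16 vs 8 = False. Stack: [False]
POP_JUMP_IF_FALSE → pop False; jump. Stack: []
LOAD_CONST → push 2. Stack: [2]
LOAD_FAST a → push 17. Stack: [2, 17]
BINARY_OP * → 2 * 17 = 34. Stack: [34]
STORE_FAST y → y=34. Stack: []
LOAD_FAST a → push 17. Stack: [17]
LOAD_CONST → push 6. Stack: [17, 6]
BINARY_OP ^ → 17 ^ 6 = 23. Stack: [23]
LOAD_CONST → push 6. Stack: [23, 6]
LOAD_FAST b → push 16. Stack: [23, 6, 16]
BINARY_OP * → 6 * 16 = 96. Stack: [23, 96]
BINARY_OP + → 23 + 96 = 119. Stack: [119]
STORE_FAST w → w=119. Stack: []
LOAD_FAST y → push 34. Stack: [34]
RETURN_VALUE → return 34.

34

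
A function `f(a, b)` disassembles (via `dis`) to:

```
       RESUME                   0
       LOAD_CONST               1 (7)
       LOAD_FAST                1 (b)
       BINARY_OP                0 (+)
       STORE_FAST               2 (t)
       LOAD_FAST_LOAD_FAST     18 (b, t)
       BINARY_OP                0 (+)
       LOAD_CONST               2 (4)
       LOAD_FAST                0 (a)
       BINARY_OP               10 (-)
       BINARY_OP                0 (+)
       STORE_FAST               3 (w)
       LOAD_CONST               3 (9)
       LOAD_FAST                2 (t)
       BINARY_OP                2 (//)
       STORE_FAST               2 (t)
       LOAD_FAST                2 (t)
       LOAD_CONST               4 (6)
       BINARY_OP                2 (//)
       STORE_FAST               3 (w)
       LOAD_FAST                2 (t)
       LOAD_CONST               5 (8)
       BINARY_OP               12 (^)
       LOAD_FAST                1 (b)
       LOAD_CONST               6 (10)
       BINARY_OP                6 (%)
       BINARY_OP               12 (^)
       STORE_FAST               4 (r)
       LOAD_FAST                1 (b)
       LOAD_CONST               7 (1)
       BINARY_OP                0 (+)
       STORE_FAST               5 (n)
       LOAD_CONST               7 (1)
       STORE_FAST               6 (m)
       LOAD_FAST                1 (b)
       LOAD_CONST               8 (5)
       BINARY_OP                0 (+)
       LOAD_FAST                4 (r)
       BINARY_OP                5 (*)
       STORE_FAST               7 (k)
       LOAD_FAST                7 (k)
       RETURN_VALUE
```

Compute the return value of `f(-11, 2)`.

LOAD_CONST → push 7. Stack: [7]
LOAD_FAST b → push 2. Stack: [7, 2]
BINARY_OP + → 7 + 2 = 9. Stack: [9]
STORE_FAST t → t=9. Stack: []
LOAD_FAST_LOAD_FAST b,t → push 2,9. Stack: [2, 9]
BINARY_OP + → 2 + 9 = 11. Stack: [11]
LOAD_CONST → push 4. Stack: [11, 4]
LOAD_FAST a → push -11. Stack: [11, 4, -11]
BINARY_OP - → 4 - -11 = 15. Stack: [11, 15]
BINARY_OP + → 11 + 15 = 26. Stack: [26]
STORE_FAST w → w=26. Stack: []
LOAD_CONST → push 9. Stack: [9]
LOAD_FAST t → push 9. Stack: [9, 9]
BINARY_OP // → 9 // 9 = 1. Stack: [1]
STORE_FAST t → t=1. Stack: []
LOAD_FAST t → push 1. Stack: [1]
LOAD_CONST → push 6. Stack: [1, 6]
BINARY_OP // → 1 // 6 = 0. Stack: [0]
STORE_FAST w → w=0. Stack: []
LOAD_FAST t → push 1. Stack: [1]
LOAD_CONST → push 8. Stack: [1, 8]
BINARY_OP ^ → 1 ^ 8 = 9. Stack: [9]
LOAD_FAST b → push 2. Stack: [9, 2]
LOAD_CONST → push 10. Stack: [9, 2, 10]
BINARY_OP % → 2 % 10 = 2. Stack: [9, 2]
BINARY_OP ^ → 9 ^ 2 = 11. Stack: [11]
STORE_FAST r → r=11. Stack: []
LOAD_FAST b → push 2. Stack: [2]
LOAD_CONST → push 1. Stack: [2, 1]
BINARY_OP + → 2 + 1 = 3. Stack: [3]
STORE_FAST n → n=3. Stack: []
LOAD_CONST → push 1. Stack: [1]
STORE_FAST m → m=1. Stack: []
LOAD_FAST b → push 2. Stack: [2]
LOAD_CONST → push 5. Stack: [2, 5]
BINARY_OP + → 2 + 5 = 7. Stack: [7]
LOAD_FAST r → push 11. Stack: [7, 11]
BINARY_OP * → 7 * 11 = 77. Stack: [77]
STORE_FAST k → k=77. Stack: []
LOAD_FAST k → push 77. Stack: [77]
RETURN_VALUE → return 77.

77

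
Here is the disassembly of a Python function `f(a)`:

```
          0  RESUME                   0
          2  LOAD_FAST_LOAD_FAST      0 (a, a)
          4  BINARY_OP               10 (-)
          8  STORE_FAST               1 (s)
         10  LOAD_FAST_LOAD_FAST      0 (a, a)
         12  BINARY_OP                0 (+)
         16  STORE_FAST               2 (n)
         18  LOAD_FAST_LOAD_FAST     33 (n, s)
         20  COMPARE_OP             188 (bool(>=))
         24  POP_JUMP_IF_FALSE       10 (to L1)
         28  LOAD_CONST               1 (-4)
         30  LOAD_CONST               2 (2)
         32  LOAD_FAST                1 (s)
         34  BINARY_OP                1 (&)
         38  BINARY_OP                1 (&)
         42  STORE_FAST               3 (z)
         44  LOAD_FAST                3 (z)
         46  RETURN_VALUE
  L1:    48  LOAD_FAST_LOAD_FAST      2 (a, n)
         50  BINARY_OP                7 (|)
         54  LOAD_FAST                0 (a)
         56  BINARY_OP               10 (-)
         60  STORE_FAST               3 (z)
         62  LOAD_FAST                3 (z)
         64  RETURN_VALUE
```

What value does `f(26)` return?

0

LOAD_FAST_LOAD_FAST a,a → push 26,26. Stack: [26, 26]
BINARY_OP - → 26 - 26 = 0. Stack: [0]
STORE_FAST s → s=0. Stack: []
LOAD_FAST_LOAD_FAST a,a → push 26,26. Stack: [26, 26]
BINARY_OP + → 26 + 26 = 52. Stack: [52]
STORE_FAST n → n=52. Stack: []
LOAD_FAST_LOAD_FAST n,s → push 52,0. Stack: [52, 0]
COMPARE_OP bool(>=) → 52 vs 0 = True. Stack: [True]
POP_JUMP_IF_FALSE → pop True; no jump. Stack: []
LOAD_CONST → push -4. Stack: [-4]
LOAD_CONST → push 2. Stack: [-4, 2]
LOAD_FAST s → push 0. Stack: [-4, 2, 0]
BINARY_OP & → 2 & 0 = 0. Stack: [-4, 0]
BINARY_OP & → -4 & 0 = 0. Stack: [0]
STORE_FAST z → z=0. Stack: []
LOAD_FAST z → push 0. Stack: [0]
RETURN_VALUE → return 0.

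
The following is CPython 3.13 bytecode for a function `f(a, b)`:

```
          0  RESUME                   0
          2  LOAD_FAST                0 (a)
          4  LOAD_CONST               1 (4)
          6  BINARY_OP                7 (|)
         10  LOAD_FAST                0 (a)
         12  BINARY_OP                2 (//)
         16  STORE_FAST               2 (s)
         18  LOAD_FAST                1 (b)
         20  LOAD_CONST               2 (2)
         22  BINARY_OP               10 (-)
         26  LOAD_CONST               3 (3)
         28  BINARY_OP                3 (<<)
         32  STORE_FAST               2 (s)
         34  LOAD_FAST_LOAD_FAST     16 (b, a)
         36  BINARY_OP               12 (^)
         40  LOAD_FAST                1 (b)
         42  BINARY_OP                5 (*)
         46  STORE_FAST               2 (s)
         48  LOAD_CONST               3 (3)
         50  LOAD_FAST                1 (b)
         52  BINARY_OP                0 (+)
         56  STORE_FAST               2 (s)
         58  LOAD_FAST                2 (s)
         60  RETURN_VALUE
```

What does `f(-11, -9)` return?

LOAD_FAST a → push -11. Stack: [-11]
LOAD_CONST → push 4. Stack: [-11, 4]
BINARY_OP | → -11 | 4 = -11. Stack: [-11]
LOAD_FAST a → push -11. Stack: [-11, -11]
BINARY_OP // → -11 // -11 = 1. Stack: [1]
STORE_FAST s → s=1. Stack: []
LOAD_FAST b → push -9. Stack: [-9]
LOAD_CONST → push 2. Stack: [-9, 2]
BINARY_OP - → -9 - 2 = -11. Stack: [-11]
LOAD_CONST → push 3. Stack: [-11, 3]
BINARY_OP << → -11 << 3 = -88. Stack: [-88]
STORE_FAST s → s=-88. Stack: []
LOAD_FAST_LOAD_FAST b,a → push -9,-11. Stack: [-9, -11]
BINARY_OP ^ → -9 ^ -11 = 2. Stack: [2]
LOAD_FAST b → push -9. Stack: [2, -9]
BINARY_OP * → 2 * -9 = -18. Stack: [-18]
STORE_FAST s → s=-18. Stack: []
LOAD_CONST → push 3. Stack: [3]
LOAD_FAST b → push -9. Stack: [3, -9]
BINARY_OP + → 3 + -9 = -6. Stack: [-6]
STORE_FAST s → s=-6. Stack: []
LOAD_FAST s → push -6. Stack: [-6]
RETURN_VALUE → return -6.

-6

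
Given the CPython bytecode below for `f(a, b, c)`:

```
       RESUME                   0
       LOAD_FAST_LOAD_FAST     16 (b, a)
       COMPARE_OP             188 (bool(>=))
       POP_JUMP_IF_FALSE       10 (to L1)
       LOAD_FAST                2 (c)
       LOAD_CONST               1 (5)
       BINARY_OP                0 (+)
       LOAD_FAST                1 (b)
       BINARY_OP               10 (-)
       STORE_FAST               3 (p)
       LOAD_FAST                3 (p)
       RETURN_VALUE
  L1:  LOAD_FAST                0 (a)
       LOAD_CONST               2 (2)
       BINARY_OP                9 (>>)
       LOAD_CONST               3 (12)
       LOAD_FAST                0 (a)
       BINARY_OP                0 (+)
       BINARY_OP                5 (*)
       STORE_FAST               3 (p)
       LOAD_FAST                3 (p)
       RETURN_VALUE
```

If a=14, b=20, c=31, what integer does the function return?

16

LOAD_FAST_LOAD_FAST b,a → push 20,14. Stack: [20, 14]
COMPARE_OP bool(>=) → 20 vs 14 = True. Stack: [True]
POP_JUMP_IF_FALSE → pop True; no jump. Stack: []
LOAD_FAST c → push 31. Stack: [31]
LOAD_CONST → push 5. Stack: [31, 5]
BINARY_OP + → 31 + 5 = 36. Stack: [36]
LOAD_FAST b → push 20. Stack: [36, 20]
BINARY_OP - → 36 - 20 = 16. Stack: [16]
STORE_FAST p → p=16. Stack: []
LOAD_FAST p → push 16. Stack: [16]
RETURN_VALUE → return 16.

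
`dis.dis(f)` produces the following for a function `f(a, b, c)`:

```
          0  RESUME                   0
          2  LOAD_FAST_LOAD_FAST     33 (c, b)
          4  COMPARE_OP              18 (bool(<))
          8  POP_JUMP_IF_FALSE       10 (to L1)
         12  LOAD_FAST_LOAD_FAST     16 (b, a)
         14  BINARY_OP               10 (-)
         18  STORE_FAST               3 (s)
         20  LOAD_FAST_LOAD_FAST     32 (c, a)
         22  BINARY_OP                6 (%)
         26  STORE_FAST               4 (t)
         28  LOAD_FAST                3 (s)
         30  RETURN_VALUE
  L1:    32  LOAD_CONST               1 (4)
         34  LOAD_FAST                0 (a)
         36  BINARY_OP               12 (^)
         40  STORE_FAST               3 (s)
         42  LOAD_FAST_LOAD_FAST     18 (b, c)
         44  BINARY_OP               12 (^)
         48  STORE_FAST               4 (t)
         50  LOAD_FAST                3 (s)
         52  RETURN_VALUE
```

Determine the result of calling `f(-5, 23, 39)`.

-1

LOAD_FAST_LOAD_FAST c,b → push 39,23. Stack: [39, 23]
COMPARE_OP bool(<) → 39 vs 23 = False. Stack: [False]
POP_JUMP_IF_FALSE → pop False; jump. Stack: []
LOAD_CONST → push 4. Stack: [4]
LOAD_FAST a → push -5. Stack: [4, -5]
BINARY_OP ^ → 4 ^ -5 = -1. Stack: [-1]
STORE_FAST s → s=-1. Stack: []
LOAD_FAST_LOAD_FAST b,c → push 23,39. Stack: [23, 39]
BINARY_OP ^ → 23 ^ 39 = 48. Stack: [48]
STORE_FAST t → t=48. Stack: []
LOAD_FAST s → push -1. Stack: [-1]
RETURN_VALUE → return -1.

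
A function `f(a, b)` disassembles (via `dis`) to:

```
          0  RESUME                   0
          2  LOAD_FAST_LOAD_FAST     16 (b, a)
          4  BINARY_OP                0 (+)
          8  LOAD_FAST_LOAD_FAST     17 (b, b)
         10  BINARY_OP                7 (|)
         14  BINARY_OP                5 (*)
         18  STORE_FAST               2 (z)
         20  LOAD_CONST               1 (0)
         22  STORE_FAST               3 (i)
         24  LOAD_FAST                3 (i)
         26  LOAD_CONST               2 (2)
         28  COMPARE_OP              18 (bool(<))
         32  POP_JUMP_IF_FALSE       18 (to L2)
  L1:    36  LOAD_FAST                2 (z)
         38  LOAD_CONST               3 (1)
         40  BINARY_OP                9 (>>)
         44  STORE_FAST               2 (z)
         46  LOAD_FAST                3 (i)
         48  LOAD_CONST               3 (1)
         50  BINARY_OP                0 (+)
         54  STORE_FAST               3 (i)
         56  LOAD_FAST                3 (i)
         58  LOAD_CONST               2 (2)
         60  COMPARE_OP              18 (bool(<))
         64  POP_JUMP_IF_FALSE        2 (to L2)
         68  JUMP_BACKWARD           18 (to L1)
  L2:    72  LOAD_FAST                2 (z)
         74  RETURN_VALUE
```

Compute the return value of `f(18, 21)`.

LOAD_FAST_LOAD_FAST b,a → push 21,18. Stack: [21, 18]
BINARY_OP + → 21 + 18 = 39. Stack: [39]
LOAD_FAST_LOAD_FAST b,b → push 21,21. Stack: [39, 21, 21]
BINARY_OP | → 21 | 21 = 21. Stack: [39, 21]
BINARY_OP * → 39 * 21 = 819. Stack: [819]
STORE_FAST z → z=819. Stack: []
LOAD_CONST → push 0. Stack: [0]
STORE_FAST i → i=0. Stack: []
LOAD_FAST i → push 0. Stack: [0]
LOAD_CONST → push 2. Stack: [0, 2]
COMPARE_OP bool(<) → 0 vs 2 = True. Stack: [True]
POP_JUMP_IF_FALSE → pop True; no jump. Stack: []
LOAD_FAST z → push 819. Stack: [819]
LOAD_CONST → push 1. Stack: [819, 1]
BINARY_OP >> → 819 >> 1 = 409. Stack: [409]
STORE_FAST z → z=409. Stack: []
LOAD_FAST i → push 0. Stack: [0]
LOAD_CONST → push 1. Stack: [0, 1]
BINARY_OP + → 0 + 1 = 1. Stack: [1]
STORE_FAST i → i=1. Stack: []
LOAD_FAST i → push 1. Stack: [1]
LOAD_CONST → push 2. Stack: [1, 2]
COMPARE_OP bool(<) → 1 vs 2 = True. Stack: [True]
POP_JUMP_IF_FALSE → pop True; no jump. Stack: []
LOAD_FAST z → push 409. Stack: [409]
LOAD_CONST → push 1. Stack: [409, 1]
BINARY_OP >> → 409 >> 1 = 204. Stack: [204]
STORE_FAST z → z=204. Stack: []
LOAD_FAST i → push 1. Stack: [1]
LOAD_CONST → push 1. Stack: [1, 1]
BINARY_OP + → 1 + 1 = 2. Stack: [2]
STORE_FAST i → i=2. Stack: []
LOAD_FAST i → push 2. Stack: [2]
LOAD_CONST → push 2. Stack: [2, 2]
COMPARE_OP bool(<) → 2 vs 2 = False. Stack: [False]
POP_JUMP_IF_FALSE → pop False; jump. Stack: []
LOAD_FAST z → push 204. Stack: [204]
RETURN_VALUE → return 204.

204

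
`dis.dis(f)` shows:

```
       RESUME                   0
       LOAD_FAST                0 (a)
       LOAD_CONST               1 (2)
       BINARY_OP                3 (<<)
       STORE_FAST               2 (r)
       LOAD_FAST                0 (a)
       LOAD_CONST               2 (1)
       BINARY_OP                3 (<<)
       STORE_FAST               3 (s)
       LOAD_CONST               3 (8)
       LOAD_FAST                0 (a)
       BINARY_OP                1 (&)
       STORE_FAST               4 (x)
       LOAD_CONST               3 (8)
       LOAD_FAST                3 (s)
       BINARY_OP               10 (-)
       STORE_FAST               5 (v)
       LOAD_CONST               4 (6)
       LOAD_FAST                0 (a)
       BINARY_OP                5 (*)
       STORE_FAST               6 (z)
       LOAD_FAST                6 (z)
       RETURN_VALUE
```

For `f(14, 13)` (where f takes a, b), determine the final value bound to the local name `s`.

LOAD_FAST a → push 14. Stack: [14]
LOAD_CONST → push 2. Stack: [14, 2]
BINARY_OP << → 14 << 2 = 56. Stack: [56]
STORE_FAST r → r=56. Stack: []
LOAD_FAST a → push 14. Stack: [14]
LOAD_CONST → push 1. Stack: [14, 1]
BINARY_OP << → 14 << 1 = 28. Stack: [28]
STORE_FAST s → s=28. Stack: []
LOAD_CONST → push 8. Stack: [8]
LOAD_FAST a → push 14. Stack: [8, 14]
BINARY_OP & → 8 & 14 = 8. Stack: [8]
STORE_FAST x → x=8. Stack: []
LOAD_CONST → push 8. Stack: [8]
LOAD_FAST s → push 28. Stack: [8, 28]
BINARY_OP - → 8 - 28 = -20. Stack: [-20]
STORE_FAST v → v=-20. Stack: []
LOAD_CONST → push 6. Stack: [6]
LOAD_FAST a → push 14. Stack: [6, 14]
BINARY_OP * → 6 * 14 = 84. Stack: [84]
STORE_FAST z → z=84. Stack: []
LOAD_FAST z → push 84. Stack: [84]
RETURN_VALUE → return 84.

28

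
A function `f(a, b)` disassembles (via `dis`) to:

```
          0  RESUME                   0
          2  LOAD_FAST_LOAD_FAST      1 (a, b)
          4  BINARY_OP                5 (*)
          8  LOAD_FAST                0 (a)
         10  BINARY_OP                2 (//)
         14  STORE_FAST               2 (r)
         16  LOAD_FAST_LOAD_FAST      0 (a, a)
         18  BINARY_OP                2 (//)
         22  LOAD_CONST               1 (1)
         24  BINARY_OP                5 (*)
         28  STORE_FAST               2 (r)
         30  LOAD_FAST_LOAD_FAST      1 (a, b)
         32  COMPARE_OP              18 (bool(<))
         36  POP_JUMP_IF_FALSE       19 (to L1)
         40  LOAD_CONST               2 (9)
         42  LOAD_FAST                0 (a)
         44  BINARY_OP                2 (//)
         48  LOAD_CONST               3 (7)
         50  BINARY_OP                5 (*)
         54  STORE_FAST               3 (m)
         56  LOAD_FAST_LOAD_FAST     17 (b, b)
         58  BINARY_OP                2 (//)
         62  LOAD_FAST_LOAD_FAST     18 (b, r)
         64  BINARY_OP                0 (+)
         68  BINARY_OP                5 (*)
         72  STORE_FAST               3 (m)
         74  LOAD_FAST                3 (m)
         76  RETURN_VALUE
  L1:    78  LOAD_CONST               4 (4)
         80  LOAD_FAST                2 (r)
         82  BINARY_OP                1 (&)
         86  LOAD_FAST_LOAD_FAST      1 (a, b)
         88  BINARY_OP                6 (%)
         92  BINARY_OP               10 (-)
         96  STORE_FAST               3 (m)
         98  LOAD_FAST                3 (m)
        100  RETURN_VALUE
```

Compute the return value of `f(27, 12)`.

LOAD_FAST_LOAD_FAST a,b → push 27,12. Stack: [27, 12]
BINARY_OP * → 27 * 12 = 324. Stack: [324]
LOAD_FAST a → push 27. Stack: [324, 27]
BINARY_OP // → 324 // 27 = 12. Stack: [12]
STORE_FAST r → r=12. Stack: []
LOAD_FAST_LOAD_FAST a,a → push 27,27. Stack: [27, 27]
BINARY_OP // → 27 // 27 = 1. Stack: [1]
LOAD_CONST → push 1. Stack: [1, 1]
BINARY_OP * → 1 * 1 = 1. Stack: [1]
STORE_FAST r → r=1. Stack: []
LOAD_FAST_LOAD_FAST a,b → push 27,12. Stack: [27, 12]
COMPARE_OP bool(<) → 27 vs 12 = False. Stack: [False]
POP_JUMP_IF_FALSE → pop False; jump. Stack: []
LOAD_CONST → push 4. Stack: [4]
LOAD_FAST r → push 1. Stack: [4, 1]
BINARY_OP & → 4 & 1 = 0. Stack: [0]
LOAD_FAST_LOAD_FAST a,b → push 27,12. Stack: [0, 27, 12]
BINARY_OP % → 27 % 12 = 3. Stack: [0, 3]
BINARY_OP - → 0 - 3 = -3. Stack: [-3]
STORE_FAST m → m=-3. Stack: []
LOAD_FAST m → push -3. Stack: [-3]
RETURN_VALUE → return -3.

-3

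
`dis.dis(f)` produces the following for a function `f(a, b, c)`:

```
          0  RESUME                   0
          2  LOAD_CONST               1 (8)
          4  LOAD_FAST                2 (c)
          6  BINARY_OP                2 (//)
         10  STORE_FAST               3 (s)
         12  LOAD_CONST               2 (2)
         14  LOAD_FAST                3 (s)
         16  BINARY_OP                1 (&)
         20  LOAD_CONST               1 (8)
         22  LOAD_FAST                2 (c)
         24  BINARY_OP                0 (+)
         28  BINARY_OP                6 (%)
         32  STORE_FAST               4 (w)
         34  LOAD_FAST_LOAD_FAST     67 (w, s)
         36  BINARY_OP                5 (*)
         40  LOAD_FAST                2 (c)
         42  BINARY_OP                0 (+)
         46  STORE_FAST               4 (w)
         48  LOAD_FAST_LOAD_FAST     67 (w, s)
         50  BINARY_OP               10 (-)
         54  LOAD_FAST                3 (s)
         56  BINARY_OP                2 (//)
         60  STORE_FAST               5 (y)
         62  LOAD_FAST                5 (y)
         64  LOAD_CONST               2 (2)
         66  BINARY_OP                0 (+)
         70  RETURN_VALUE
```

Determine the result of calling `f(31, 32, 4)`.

5

LOAD_CONST → push 8. Stack: [8]
LOAD_FAST c → push 4. Stack: [8, 4]
BINARY_OP // → 8 // 4 = 2. Stack: [2]
STORE_FAST s → s=2. Stack: []
LOAD_CONST → push 2. Stack: [2]
LOAD_FAST s → push 2. Stack: [2, 2]
BINARY_OP & → 2 & 2 = 2. Stack: [2]
LOAD_CONST → push 8. Stack: [2, 8]
LOAD_FAST c → push 4. Stack: [2, 8, 4]
BINARY_OP + → 8 + 4 = 12. Stack: [2, 12]
BINARY_OP % → 2 % 12 = 2. Stack: [2]
STORE_FAST w → w=2. Stack: []
LOAD_FAST_LOAD_FAST w,s → push 2,2. Stack: [2, 2]
BINARY_OP * → 2 * 2 = 4. Stack: [4]
LOAD_FAST c → push 4. Stack: [4, 4]
BINARY_OP + → 4 + 4 = 8. Stack: [8]
STORE_FAST w → w=8. Stack: []
LOAD_FAST_LOAD_FAST w,s → push 8,2. Stack: [8, 2]
BINARY_OP - → 8 - 2 = 6. Stack: [6]
LOAD_FAST s → push 2. Stack: [6, 2]
BINARY_OP // → 6 // 2 = 3. Stack: [3]
STORE_FAST y → y=3. Stack: []
LOAD_FAST y → push 3. Stack: [3]
LOAD_CONST → push 2. Stack: [3, 2]
BINARY_OP + → 3 + 2 = 5. Stack: [5]
RETURN_VALUE → return 5.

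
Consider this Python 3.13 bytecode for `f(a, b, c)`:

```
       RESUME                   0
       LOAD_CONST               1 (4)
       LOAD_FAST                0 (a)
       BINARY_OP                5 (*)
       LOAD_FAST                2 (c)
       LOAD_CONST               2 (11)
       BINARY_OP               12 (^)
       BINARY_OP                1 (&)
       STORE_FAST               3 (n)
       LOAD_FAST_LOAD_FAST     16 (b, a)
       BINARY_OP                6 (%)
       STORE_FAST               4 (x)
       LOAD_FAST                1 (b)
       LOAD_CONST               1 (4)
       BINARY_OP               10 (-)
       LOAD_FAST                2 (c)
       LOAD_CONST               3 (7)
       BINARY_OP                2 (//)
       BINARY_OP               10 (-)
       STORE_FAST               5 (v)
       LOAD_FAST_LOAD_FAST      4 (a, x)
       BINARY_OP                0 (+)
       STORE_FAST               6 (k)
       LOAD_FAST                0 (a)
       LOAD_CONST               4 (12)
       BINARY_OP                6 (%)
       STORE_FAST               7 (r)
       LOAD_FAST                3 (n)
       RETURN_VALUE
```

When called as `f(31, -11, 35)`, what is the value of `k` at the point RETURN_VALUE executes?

LOAD_CONST → push 4. Stack: [4]
LOAD_FAST a → push 31. Stack: [4, 31]
BINARY_OP * → 4 * 31 = 124. Stack: [124]
LOAD_FAST c → push 35. Stack: [124, 35]
LOAD_CONST → push 11. Stack: [124, 35, 11]
BINARY_OP ^ → 35 ^ 11 = 40. Stack: [124, 40]
BINARY_OP & → 124 & 40 = 40. Stack: [40]
STORE_FAST n → n=40. Stack: []
LOAD_FAST_LOAD_FAST b,a → push -11,31. Stack: [-11, 31]
BINARY_OP % → -11 % 31 = 20. Stack: [20]
STORE_FAST x → x=20. Stack: []
LOAD_FAST b → push -11. Stack: [-11]
LOAD_CONST → push 4. Stack: [-11, 4]
BINARY_OP - → -11 - 4 = -15. Stack: [-15]
LOAD_FAST c → push 35. Stack: [-15, 35]
LOAD_CONST → push 7. Stack: [-15, 35, 7]
BINARY_OP // → 35 // 7 = 5. Stack: [-15, 5]
BINARY_OP - → -15 - 5 = -20. Stack: [-20]
STORE_FAST v → v=-20. Stack: []
LOAD_FAST_LOAD_FAST a,x → push 31,20. Stack: [31, 20]
BINARY_OP + → 31 + 20 = 51. Stack: [51]
STORE_FAST k → k=51. Stack: []
LOAD_FAST a → push 31. Stack: [31]
LOAD_CONST → push 12. Stack: [31, 12]
BINARY_OP % → 31 % 12 = 7. Stack: [7]
STORE_FAST r → r=7. Stack: []
LOAD_FAST n → push 40. Stack: [40]
RETURN_VALUE → return 40.

51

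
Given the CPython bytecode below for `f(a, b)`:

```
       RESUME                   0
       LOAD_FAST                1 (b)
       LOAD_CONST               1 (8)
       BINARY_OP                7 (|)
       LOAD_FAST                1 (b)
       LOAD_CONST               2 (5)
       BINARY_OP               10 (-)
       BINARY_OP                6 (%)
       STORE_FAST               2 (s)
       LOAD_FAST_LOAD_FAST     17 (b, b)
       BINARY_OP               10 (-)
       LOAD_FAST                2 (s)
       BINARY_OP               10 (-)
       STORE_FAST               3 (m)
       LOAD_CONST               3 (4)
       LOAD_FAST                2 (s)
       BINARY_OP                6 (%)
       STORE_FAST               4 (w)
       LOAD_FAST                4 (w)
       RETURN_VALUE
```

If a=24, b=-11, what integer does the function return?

-2

LOAD_FAST b → push -11. Stack: [-11]
LOAD_CONST → push 8. Stack: [-11, 8]
BINARY_OP | → -11 | 8 = -3. Stack: [-3]
LOAD_FAST b → push -11. Stack: [-3, -11]
LOAD_CONST → push 5. Stack: [-3, -11, 5]
BINARY_OP - → -11 - 5 = -16. Stack: [-3, -16]
BINARY_OP % → -3 % -16 = -3. Stack: [-3]
STORE_FAST s → s=-3. Stack: []
LOAD_FAST_LOAD_FAST b,b → push -11,-11. Stack: [-11, -11]
BINARY_OP - → -11 - -11 = 0. Stack: [0]
LOAD_FAST s → push -3. Stack: [0, -3]
BINARY_OP - → 0 - -3 = 3. Stack: [3]
STORE_FAST m → m=3. Stack: []
LOAD_CONST → push 4. Stack: [4]
LOAD_FAST s → push -3. Stack: [4, -3]
BINARY_OP % → 4 % -3 = -2. Stack: [-2]
STORE_FAST w → w=-2. Stack: []
LOAD_FAST w → push -2. Stack: [-2]
RETURN_VALUE → return -2.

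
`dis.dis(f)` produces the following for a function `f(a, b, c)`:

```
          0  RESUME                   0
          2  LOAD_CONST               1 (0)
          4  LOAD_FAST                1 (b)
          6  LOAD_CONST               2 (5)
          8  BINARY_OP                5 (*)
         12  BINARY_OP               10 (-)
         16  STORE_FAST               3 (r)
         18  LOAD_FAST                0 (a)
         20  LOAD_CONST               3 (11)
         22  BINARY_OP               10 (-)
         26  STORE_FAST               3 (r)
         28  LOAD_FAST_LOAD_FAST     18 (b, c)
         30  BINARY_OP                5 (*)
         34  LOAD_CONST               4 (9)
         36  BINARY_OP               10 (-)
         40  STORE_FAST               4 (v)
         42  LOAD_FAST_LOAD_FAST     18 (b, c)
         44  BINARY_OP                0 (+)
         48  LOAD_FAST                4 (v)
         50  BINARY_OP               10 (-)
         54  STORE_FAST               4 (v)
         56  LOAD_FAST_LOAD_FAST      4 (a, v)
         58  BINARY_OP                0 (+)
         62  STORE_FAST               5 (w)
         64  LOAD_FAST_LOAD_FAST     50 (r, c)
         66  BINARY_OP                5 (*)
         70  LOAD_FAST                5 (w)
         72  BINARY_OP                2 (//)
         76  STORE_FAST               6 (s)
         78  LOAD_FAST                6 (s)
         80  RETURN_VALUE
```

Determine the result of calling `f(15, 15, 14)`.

-1

LOAD_CONST → push 0. Stack: [0]
LOAD_FAST b → push 15. Stack: [0, 15]
LOAD_CONST → push 5. Stack: [0, 15, 5]
BINARY_OP * → 15 * 5 = 75. Stack: [0, 75]
BINARY_OP - → 0 - 75 = -75. Stack: [-75]
STORE_FAST r → r=-75. Stack: []
LOAD_FAST a → push 15. Stack: [15]
LOAD_CONST → push 11. Stack: [15, 11]
BINARY_OP - → 15 - 11 = 4. Stack: [4]
STORE_FAST r → r=4. Stack: []
LOAD_FAST_LOAD_FAST b,c → push 15,14. Stack: [15, 14]
BINARY_OP * → 15 * 14 = 210. Stack: [210]
LOAD_CONST → push 9. Stack: [210, 9]
BINARY_OP - → 210 - 9 = 201. Stack: [201]
STORE_FAST v → v=201. Stack: []
LOAD_FAST_LOAD_FAST b,c → push 15,14. Stack: [15, 14]
BINARY_OP + → 15 + 14 = 29. Stack: [29]
LOAD_FAST v → push 201. Stack: [29, 201]
BINARY_OP - → 29 - 201 = -172. Stack: [-172]
STORE_FAST v → v=-172. Stack: []
LOAD_FAST_LOAD_FAST a,v → push 15,-172. Stack: [15, -172]
BINARY_OP + → 15 + -172 = -157. Stack: [-157]
STORE_FAST w → w=-157. Stack: []
LOAD_FAST_LOAD_FAST r,c → push 4,14. Stack: [4, 14]
BINARY_OP * → 4 * 14 = 56. Stack: [56]
LOAD_FAST w → push -157. Stack: [56, -157]
BINARY_OP // → 56 // -157 = -1. Stack: [-1]
STORE_FAST s → s=-1. Stack: []
LOAD_FAST s → push -1. Stack: [-1]
RETURN_VALUE → return -1.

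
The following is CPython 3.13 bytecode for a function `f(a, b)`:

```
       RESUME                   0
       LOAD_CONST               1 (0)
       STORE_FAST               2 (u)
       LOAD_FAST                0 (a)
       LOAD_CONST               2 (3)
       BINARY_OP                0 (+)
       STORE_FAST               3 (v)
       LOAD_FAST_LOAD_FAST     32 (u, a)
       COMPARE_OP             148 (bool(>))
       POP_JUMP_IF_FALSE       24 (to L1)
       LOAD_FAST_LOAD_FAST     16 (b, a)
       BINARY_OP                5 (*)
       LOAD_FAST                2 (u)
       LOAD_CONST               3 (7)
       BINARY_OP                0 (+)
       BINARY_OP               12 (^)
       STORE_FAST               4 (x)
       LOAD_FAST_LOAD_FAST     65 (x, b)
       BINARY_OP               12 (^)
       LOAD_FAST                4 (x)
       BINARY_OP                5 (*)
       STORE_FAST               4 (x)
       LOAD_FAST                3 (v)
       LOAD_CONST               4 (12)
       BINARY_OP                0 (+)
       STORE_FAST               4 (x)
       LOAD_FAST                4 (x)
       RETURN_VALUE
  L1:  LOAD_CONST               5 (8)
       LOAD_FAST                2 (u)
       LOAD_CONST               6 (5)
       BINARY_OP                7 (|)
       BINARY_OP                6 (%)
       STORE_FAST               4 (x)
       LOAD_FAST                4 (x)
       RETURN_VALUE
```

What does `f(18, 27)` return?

LOAD_CONST → push 0. Stack: [0]
STORE_FAST u → u=0. Stack: []
LOAD_FAST a → push 18. Stack: [18]
LOAD_CONST → push 3. Stack: [18, 3]
BINARY_OP + → 18 + 3 = 21. Stack: [21]
STORE_FAST v → v=21. Stack: []
LOAD_FAST_LOAD_FAST u,a → push 0,18. Stack: [0, 18]
COMPARE_OP bool(>) → 0 vs 18 = False. Stack: [False]
POP_JUMP_IF_FALSE → pop False; jump. Stack: []
LOAD_CONST → push 8. Stack: [8]
LOAD_FAST u → push 0. Stack: [8, 0]
LOAD_CONST → push 5. Stack: [8, 0, 5]
BINARY_OP | → 0 | 5 = 5. Stack: [8, 5]
BINARY_OP % → 8 % 5 = 3. Stack: [3]
STORE_FAST x → x=3. Stack: []
LOAD_FAST x → push 3. Stack: [3]
RETURN_VALUE → return 3.

3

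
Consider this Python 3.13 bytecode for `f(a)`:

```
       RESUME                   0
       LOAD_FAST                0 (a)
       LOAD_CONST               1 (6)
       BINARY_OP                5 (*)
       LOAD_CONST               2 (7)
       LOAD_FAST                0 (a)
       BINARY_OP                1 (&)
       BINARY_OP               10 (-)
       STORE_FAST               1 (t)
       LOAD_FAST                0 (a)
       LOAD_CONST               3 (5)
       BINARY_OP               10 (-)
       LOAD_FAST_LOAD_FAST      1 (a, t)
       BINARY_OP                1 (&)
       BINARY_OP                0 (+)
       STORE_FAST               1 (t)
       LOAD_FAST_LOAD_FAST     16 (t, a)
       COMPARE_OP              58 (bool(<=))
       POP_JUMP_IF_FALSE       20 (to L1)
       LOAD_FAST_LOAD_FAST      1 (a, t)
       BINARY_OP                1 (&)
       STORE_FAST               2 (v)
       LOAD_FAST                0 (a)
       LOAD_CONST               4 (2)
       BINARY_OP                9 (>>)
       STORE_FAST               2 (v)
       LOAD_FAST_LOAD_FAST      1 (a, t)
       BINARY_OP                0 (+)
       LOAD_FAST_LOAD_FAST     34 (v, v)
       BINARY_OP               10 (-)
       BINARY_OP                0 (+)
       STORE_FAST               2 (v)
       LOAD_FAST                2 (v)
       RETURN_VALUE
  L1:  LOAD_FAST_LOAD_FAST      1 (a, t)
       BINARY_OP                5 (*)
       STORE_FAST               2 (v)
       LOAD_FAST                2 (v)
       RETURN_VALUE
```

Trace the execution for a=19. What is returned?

LOAD_FAST a → push 19. Stack: [19]
LOAD_CONST → push 6. Stack: [19, 6]
BINARY_OP * → 19 * 6 = 114. Stack: [114]
LOAD_CONST → push 7. Stack: [114, 7]
LOAD_FAST a → push 19. Stack: [114, 7, 19]
BINARY_OP & → 7 & 19 = 3. Stack: [114, 3]
BINARY_OP - → 114 - 3 = 111. Stack: [111]
STORE_FAST t → t=111. Stack: []
LOAD_FAST a → push 19. Stack: [19]
LOAD_CONST → push 5. Stack: [19, 5]
BINARY_OP - → 19 - 5 = 14. Stack: [14]
LOAD_FAST_LOAD_FAST a,t → push 19,111. Stack: [14, 19, 111]
BINARY_OP & → 19 & 111 = 3. Stack: [14, 3]
BINARY_OP + → 14 + 3 = 17. Stack: [17]
STORE_FAST t → t=17. Stack: []
LOAD_FAST_LOAD_FAST t,a → push 17,19. Stack: [17, 19]
COMPARE_OP bool(<=) → 17 vs 19 = True. Stack: [True]
POP_JUMP_IF_FALSE → pop True; no jump. Stack: []
LOAD_FAST_LOAD_FAST a,t → push 19,17. Stack: [19, 17]
BINARY_OP & → 19 & 17 = 17. Stack: [17]
STORE_FAST v → v=17. Stack: []
LOAD_FAST a → push 19. Stack: [19]
LOAD_CONST → push 2. Stack: [19, 2]
BINARY_OP >> → 19 >> 2 = 4. Stack: [4]
STORE_FAST v → v=4. Stack: []
LOAD_FAST_LOAD_FAST a,t → push 19,17. Stack: [19, 17]
BINARY_OP + → 19 + 17 = 36. Stack: [36]
LOAD_FAST_LOAD_FAST v,v → push 4,4. Stack: [36, 4, 4]
BINARY_OP - → 4 - 4 = 0. Stack: [36, 0]
BINARY_OP + → 36 + 0 = 36. Stack: [36]
STORE_FAST v → v=36. Stack: []
LOAD_FAST v → push 36. Stack: [36]
RETURN_VALUE → return 36.

36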